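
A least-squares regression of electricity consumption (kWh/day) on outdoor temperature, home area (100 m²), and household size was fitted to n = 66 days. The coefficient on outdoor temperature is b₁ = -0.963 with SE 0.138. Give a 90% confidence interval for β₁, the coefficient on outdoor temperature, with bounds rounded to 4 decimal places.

df = n − k − 1 = 66 − 3 − 1 = 62.
t* = t_{0.05, 62} = 1.669804.
Margin = t* × SE = 1.669804 × 0.138 = 0.230433.
CI: -0.963 ± 0.230433 → (-1.1934, -0.7326).
With 90% confidence, each one-unit increase in outdoor temperature is associated with a change of between -1.1934 and -0.7326 kWh/day in electricity consumption, holding the other predictors fixed.

(-1.1934, -0.7326)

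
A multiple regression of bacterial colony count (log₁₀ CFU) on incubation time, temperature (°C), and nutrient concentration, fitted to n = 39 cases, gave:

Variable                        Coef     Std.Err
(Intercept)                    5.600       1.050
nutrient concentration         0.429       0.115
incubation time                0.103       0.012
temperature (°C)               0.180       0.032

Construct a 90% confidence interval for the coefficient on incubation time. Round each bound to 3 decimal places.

(0.083, 0.123)

Read off: b = 0.103, SE = 0.012 for incubation time.
df = n − k − 1 = 39 − 3 − 1 = 35.
t* = t_{0.05, 35} = 1.689572.
Margin = t* × SE = 1.689572 × 0.012 = 0.02027.
CI: 0.103 ± 0.02027 → (0.083, 0.123).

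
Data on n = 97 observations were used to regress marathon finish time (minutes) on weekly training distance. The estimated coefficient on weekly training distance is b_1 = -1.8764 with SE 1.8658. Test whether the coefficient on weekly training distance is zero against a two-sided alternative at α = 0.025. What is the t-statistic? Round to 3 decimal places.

H₀: β₁ = 0 vs H₁: β₁ ≠ 0.
t = (b_1 − β₁⁰)/SE = -1.8764 / 1.8658 = -1.006.
df = n − 2 = 97 − 2 = 95.
Two-sided p ≈ 0.3171, which is ≥ 0.025, so fail to reject H₀.
The data do not give significant evidence of an association between weekly training distance and marathon finish time.

t = -1.006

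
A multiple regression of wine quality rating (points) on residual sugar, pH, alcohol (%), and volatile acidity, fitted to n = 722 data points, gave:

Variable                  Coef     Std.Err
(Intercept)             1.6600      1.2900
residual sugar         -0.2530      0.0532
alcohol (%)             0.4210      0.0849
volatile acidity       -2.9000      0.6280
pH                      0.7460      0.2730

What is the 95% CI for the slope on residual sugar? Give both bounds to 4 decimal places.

Read off: b = -0.2530, SE = 0.0532 for residual sugar.
df = n − k − 1 = 722 − 4 − 1 = 717.
t* = t_{0.025, 717} = 1.963278.
Margin = t* × SE = 1.963278 × 0.0532 = 0.104446.
CI: -0.2530 ± 0.104446 → (-0.3574, -0.1486).

(-0.3574, -0.1486)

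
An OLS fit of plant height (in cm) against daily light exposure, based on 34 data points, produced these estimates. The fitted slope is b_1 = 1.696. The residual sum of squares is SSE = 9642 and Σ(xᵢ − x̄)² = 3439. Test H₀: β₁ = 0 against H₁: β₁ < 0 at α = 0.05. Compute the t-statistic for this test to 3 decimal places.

t = 5.730

MSE = SSE/(n − 2) = 9642/32 = 301.312.
SE(b_1) = √(MSE/Sₓₓ) = √(301.312/3439) = 0.296001.
t = 1.696 / 0.296001 = 5.730.
df = n − 2 = 32.
One-sided p ≈ 1.0000, which is ≥ 0.05, so fail to reject H₀.
The data do not give significant evidence that the true slope on daily light exposure is negative.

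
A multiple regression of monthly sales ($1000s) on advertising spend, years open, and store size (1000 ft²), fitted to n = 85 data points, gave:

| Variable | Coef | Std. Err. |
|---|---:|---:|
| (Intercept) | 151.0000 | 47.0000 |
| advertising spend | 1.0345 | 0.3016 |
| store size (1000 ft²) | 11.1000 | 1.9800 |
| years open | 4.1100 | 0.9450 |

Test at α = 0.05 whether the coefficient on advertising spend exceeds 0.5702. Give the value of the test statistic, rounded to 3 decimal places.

t = 1.539

Read off: b = 1.0345, SE = 0.3016 for advertising spend.
H₀: β₁ = 0.5702 vs H₁: β₁ > 0.5702.
t = (1.0345 − 0.5702) / 0.3016 = 1.539.
df = n − k − 1 = 85 − 3 − 1 = 81.
One-sided p ≈ 0.0638, which is ≥ 0.05, so fail to reject H₀.
The data do not give significant evidence that the true slope on advertising spend exceeds 0.5702 $1000s per unit, holding the other predictors fixed.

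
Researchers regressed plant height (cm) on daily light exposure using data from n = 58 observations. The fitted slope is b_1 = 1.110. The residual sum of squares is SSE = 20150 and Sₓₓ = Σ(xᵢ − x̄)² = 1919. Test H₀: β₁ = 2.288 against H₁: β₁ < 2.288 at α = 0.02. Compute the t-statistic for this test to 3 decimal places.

t = -2.720

MSE = SSE/(n − 2) = 20150/56 = 359.821.
SE(b_1) = √(MSE/Sₓₓ) = √(359.821/1919) = 0.433018.
t = (1.110 − 2.288) / 0.433018 = -2.720.
df = n − 2 = 56.
One-sided p ≈ 0.0043, which is < 0.02, so reject H₀.
There is evidence that the true slope on daily light exposure is below 2.288 cm per unit.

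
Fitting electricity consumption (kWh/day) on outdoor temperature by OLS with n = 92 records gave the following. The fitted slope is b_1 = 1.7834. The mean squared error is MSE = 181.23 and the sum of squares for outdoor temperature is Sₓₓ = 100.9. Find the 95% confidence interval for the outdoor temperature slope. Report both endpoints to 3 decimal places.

SE(b_1) = √(MSE/Sₓₓ) = √(181.23/100.9) = 1.3402.
df = n − 2 = 90.
t* = t_{0.025, 90} = 1.986675.
Margin = t* × SE = 1.986675 × 1.3402 = 2.66254.
CI: 1.7834 ± 2.66254 → (-0.879, 4.446).
With 95% confidence, each one-unit increase in outdoor temperature is associated with a change of between -0.879 and 4.446 kWh/day in electricity consumption.

(-0.879, 4.446)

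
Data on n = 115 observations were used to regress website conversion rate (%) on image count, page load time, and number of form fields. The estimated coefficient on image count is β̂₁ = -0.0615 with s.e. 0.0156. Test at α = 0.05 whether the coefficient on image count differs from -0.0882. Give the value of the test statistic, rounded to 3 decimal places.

t = 1.712

H₀: β₁ = -0.0882 vs H₁: β₁ ≠ -0.0882.
t = (β̂₁ − β₁⁰)/SE = (-0.0615 − (-0.0882)) / 0.0156 = 1.712.
df = n − k − 1 = 115 − 3 − 1 = 111.
Two-sided p ≈ 0.0898, which is ≥ 0.05, so fail to reject H₀.
The data are consistent with a true slope of -0.0882 % per unit of image count, holding the other predictors fixed.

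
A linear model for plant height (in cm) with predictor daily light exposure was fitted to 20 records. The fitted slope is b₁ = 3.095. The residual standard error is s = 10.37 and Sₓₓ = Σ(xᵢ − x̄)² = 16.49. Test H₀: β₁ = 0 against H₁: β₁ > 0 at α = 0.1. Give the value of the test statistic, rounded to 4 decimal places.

t = 1.2120

SE(b₁) = s/√Sₓₓ = 10.37/√16.49 = 2.55369.
t = 3.095 / 2.55369 = 1.2120.
df = n − 2 = 18.
One-sided p ≈ 0.1206, which is ≥ 0.1, so fail to reject H₀.
The data do not give significant evidence that the true slope on daily light exposure is positive.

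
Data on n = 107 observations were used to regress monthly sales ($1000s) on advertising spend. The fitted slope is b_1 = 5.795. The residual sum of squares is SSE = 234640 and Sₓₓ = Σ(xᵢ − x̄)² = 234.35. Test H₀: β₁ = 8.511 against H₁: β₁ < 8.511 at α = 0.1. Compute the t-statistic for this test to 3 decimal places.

MSE = SSE/(n − 2) = 234640/105 = 2234.67.
SE(b_1) = √(MSE/Sₓₓ) = √(2234.67/234.35) = 3.08798.
t = (5.795 − 8.511) / 3.08798 = -0.880.
df = n − 2 = 105.
One-sided p ≈ 0.1906, which is ≥ 0.1, so fail to reject H₀.
The data do not give significant evidence that the true slope on advertising spend is below 8.511 $1000s per unit.

t = -0.880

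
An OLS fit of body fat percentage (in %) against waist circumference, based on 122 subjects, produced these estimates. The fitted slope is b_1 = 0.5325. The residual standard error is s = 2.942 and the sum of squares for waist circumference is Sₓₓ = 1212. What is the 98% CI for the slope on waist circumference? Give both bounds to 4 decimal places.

(0.3332, 0.7318)

SE(b_1) = s/√Sₓₓ = 2.942/√1212 = 0.0845067.
df = n − 2 = 120.
t* = t_{0.01, 120} = 2.357825.
Margin = t* × SE = 2.357825 × 0.0845067 = 0.199252.
CI: 0.5325 ± 0.199252 → (0.3332, 0.7318).
With 98% confidence, each one-unit increase in waist circumference is associated with a change of between 0.3332 and 0.7318 % in body fat percentage.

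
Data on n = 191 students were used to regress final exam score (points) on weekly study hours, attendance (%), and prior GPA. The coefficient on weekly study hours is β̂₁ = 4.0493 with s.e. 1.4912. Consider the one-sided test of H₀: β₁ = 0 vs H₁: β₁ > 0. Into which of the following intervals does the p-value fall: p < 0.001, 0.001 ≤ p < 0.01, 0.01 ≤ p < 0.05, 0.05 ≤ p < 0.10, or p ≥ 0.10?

0.001 ≤ p < 0.01

t = 4.0493 / 1.4912 = 2.715.
df = n − k − 1 = 191 − 3 − 1 = 187.
One-sided p = P(T_{187} > t) ≈ 0.0036.
So 0.001 ≤ p < 0.01.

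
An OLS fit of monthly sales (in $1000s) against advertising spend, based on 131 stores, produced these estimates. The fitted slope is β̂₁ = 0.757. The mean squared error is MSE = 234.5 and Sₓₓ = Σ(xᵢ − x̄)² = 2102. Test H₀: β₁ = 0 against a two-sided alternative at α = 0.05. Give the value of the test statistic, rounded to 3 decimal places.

t = 2.266

SE(β̂₁) = √(MSE/Sₓₓ) = √(234.5/2102) = 0.334007.
t = 0.757 / 0.334007 = 2.266.
df = n − 2 = 129.
Two-sided p ≈ 0.0251, which is < 0.05, so reject H₀.
There is evidence that advertising spend is associated with monthly sales.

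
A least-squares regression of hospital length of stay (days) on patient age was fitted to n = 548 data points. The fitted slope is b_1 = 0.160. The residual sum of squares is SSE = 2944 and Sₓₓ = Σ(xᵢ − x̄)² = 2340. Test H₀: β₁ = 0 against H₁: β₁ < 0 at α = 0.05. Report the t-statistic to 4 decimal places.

t = 3.3332

MSE = SSE/(n − 2) = 2944/546 = 5.39194.
SE(b_1) = √(MSE/Sₓₓ) = √(5.39194/2340) = 0.0480026.
t = 0.160 / 0.0480026 = 3.3332.
df = n − 2 = 546.
One-sided p ≈ 0.9995, which is ≥ 0.05, so fail to reject H₀.
The data do not give significant evidence that the true slope on patient age is negative.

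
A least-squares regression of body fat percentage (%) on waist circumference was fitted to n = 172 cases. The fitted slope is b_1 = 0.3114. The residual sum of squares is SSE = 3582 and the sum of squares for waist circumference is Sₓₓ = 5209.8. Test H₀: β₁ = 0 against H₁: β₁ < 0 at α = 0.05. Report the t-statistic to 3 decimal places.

MSE = SSE/(n − 2) = 3582/170 = 21.0706.
SE(b_1) = √(MSE/Sₓₓ) = √(21.0706/5209.8) = 0.0635957.
t = 0.3114 / 0.0635957 = 4.897.
df = n − 2 = 170.
One-sided p ≈ 1.0000, which is ≥ 0.05, so fail to reject H₀.
The data do not give significant evidence that the true slope on waist circumference is negative.

t = 4.897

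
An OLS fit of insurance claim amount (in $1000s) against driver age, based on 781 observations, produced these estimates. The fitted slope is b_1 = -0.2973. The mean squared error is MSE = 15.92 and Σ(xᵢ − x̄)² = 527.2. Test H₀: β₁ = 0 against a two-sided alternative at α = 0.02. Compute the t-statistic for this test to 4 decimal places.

t = -1.7108

SE(b_1) = √(MSE/Sₓₓ) = √(15.92/527.2) = 0.173774.
t = -0.2973 / 0.173774 = -1.7108.
df = n − 2 = 779.
Two-sided p ≈ 0.0875, which is ≥ 0.02, so fail to reject H₀.
The data do not give significant evidence of an association between driver age and insurance claim amount.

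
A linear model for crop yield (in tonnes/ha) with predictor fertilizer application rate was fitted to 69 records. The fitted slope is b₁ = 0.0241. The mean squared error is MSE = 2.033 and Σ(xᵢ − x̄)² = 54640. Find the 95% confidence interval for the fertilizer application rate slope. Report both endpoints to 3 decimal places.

(0.012, 0.036)

SE(b₁) = √(MSE/Sₓₓ) = √(2.033/54640) = 0.00609977.
df = n − 2 = 67.
t* = t_{0.025, 67} = 1.996008.
Margin = t* × SE = 1.996008 × 0.00609977 = 0.01218.
CI: 0.0241 ± 0.01218 → (0.012, 0.036).
With 95% confidence, each one-unit increase in fertilizer application rate is associated with a change of between 0.012 and 0.036 tonnes/ha in crop yield.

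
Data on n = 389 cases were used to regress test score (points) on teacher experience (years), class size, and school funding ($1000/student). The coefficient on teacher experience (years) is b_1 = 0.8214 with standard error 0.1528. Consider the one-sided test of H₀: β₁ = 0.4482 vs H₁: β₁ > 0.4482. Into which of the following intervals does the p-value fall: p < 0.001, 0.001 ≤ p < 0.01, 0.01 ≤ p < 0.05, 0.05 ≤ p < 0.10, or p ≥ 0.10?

0.001 ≤ p < 0.01

t = (0.8214 − 0.4482) / 0.1528 = 2.442.
df = n − k − 1 = 389 − 3 − 1 = 385.
One-sided p = P(T_{385} > t) ≈ 0.0075.
So 0.001 ≤ p < 0.01.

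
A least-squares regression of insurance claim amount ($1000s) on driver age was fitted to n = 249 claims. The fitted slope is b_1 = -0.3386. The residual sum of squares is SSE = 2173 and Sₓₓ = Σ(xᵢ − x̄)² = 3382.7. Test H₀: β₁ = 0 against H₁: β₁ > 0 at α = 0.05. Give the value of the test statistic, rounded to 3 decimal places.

MSE = SSE/(n − 2) = 2173/247 = 8.79757.
SE(b_1) = √(MSE/Sₓₓ) = √(8.79757/3382.7) = 0.0509976.
t = -0.3386 / 0.0509976 = -6.640.
df = n − 2 = 247.
One-sided p ≈ 1.0000, which is ≥ 0.05, so fail to reject H₀.
The data do not give significant evidence that the true slope on driver age is positive.

t = -6.640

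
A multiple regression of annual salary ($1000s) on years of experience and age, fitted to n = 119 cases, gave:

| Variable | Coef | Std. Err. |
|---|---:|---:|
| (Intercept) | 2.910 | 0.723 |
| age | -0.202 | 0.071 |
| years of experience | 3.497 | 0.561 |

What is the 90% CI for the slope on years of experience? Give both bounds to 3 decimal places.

(2.567, 4.427)

Read off: b = 3.497, SE = 0.561 for years of experience.
df = n − k − 1 = 119 − 2 − 1 = 116.
t* = t_{0.05, 116} = 1.658096.
Margin = t* × SE = 1.658096 × 0.561 = 0.93019.
CI: 3.497 ± 0.93019 → (2.567, 4.427).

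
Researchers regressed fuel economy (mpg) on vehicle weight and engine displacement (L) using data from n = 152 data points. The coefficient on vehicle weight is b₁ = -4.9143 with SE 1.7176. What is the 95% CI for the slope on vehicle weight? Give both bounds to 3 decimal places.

(-8.308, -1.520)

df = n − k − 1 = 152 − 2 − 1 = 149.
t* = t_{0.025, 149} = 1.976013.
Margin = t* × SE = 1.976013 × 1.7176 = 3.39400.
CI: -4.9143 ± 3.39400 → (-8.308, -1.520).
With 95% confidence, each one-unit increase in vehicle weight is associated with a change of between -8.308 and -1.520 mpg in fuel economy, holding the other predictors fixed.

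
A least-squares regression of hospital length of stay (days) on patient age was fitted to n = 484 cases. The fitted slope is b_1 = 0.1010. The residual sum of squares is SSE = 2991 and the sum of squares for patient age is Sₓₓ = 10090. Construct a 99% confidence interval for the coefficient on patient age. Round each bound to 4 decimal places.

(0.0369, 0.1651)

MSE = SSE/(n − 2) = 2991/482 = 6.20539.
SE(b_1) = √(MSE/Sₓₓ) = √(6.20539/10090) = 0.0247993.
df = n − 2 = 482.
t* = t_{0.005, 482} = 2.586068.
Margin = t* × SE = 2.586068 × 0.0247993 = 0.064133.
CI: 0.1010 ± 0.064133 → (0.0369, 0.1651).
With 99% confidence, each one-unit increase in patient age is associated with a change of between 0.0369 and 0.1651 days in hospital length of stay.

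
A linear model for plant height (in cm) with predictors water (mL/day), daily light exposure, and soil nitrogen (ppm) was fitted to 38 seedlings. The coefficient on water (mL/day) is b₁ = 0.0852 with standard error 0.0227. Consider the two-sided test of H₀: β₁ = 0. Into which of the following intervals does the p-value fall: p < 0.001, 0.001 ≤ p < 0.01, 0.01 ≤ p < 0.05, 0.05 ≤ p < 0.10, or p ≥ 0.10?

p < 0.001

t = 0.0852 / 0.0227 = 3.753.
df = n − k − 1 = 38 − 3 − 1 = 34.
Two-sided p = 2·P(T_{34} > |t|) ≈ 0.0007.
So p < 0.001.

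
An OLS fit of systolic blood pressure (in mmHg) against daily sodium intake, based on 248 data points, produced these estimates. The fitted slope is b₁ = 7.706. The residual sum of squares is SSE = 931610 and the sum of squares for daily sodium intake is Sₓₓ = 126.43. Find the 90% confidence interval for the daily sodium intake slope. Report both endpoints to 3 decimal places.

MSE = SSE/(n − 2) = 931610/246 = 3787.03.
SE(b₁) = √(MSE/Sₓₓ) = √(3787.03/126.43) = 5.47299.
df = n − 2 = 246.
t* = t_{0.05, 246} = 1.651071.
Margin = t* × SE = 1.651071 × 5.47299 = 9.03629.
CI: 7.706 ± 9.03629 → (-1.330, 16.742).
With 90% confidence, each one-unit increase in daily sodium intake is associated with a change of between -1.330 and 16.742 mmHg in systolic blood pressure.

(-1.330, 16.742)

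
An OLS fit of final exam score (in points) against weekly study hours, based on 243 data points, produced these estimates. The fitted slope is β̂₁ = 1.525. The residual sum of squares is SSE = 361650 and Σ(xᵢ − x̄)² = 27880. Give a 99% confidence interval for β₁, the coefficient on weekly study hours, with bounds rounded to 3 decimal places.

(0.923, 2.127)

MSE = SSE/(n − 2) = 361650/241 = 1500.62.
SE(β̂₁) = √(MSE/Sₓₓ) = √(1500.62/27880) = 0.232001.
df = n − 2 = 241.
t* = t_{0.005, 241} = 2.596383.
Margin = t* × SE = 2.596383 × 0.232001 = 0.60236.
CI: 1.525 ± 0.60236 → (0.923, 2.127).
With 99% confidence, each one-unit increase in weekly study hours is associated with a change of between 0.923 and 2.127 points in final exam score.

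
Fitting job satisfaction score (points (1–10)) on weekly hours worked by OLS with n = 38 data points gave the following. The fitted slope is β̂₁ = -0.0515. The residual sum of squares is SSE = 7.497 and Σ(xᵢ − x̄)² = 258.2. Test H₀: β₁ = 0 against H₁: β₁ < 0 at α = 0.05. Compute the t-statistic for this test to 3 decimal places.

t = -1.813

MSE = SSE/(n − 2) = 7.497/36 = 0.20825.
SE(β̂₁) = √(MSE/Sₓₓ) = √(0.20825/258.2) = 0.0283997.
t = -0.0515 / 0.0283997 = -1.813.
df = n − 2 = 36.
One-sided p ≈ 0.0391, which is < 0.05, so reject H₀.
There is evidence that the true slope on weekly hours worked is negative.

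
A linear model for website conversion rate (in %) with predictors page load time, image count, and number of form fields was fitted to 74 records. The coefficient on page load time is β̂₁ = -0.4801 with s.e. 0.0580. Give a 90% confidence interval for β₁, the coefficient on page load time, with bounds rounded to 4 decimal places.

(-0.5768, -0.3834)

df = n − k − 1 = 74 − 3 − 1 = 70.
t* = t_{0.05, 70} = 1.666914.
Margin = t* × SE = 1.666914 × 0.0580 = 0.096681.
CI: -0.4801 ± 0.096681 → (-0.5768, -0.3834).
With 90% confidence, each one-unit increase in page load time is associated with a change of between -0.5768 and -0.3834 % in website conversion rate, holding the other predictors fixed.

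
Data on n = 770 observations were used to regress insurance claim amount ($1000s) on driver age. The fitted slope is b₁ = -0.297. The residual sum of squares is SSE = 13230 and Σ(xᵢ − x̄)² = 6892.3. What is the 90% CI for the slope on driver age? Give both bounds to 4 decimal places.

MSE = SSE/(n − 2) = 13230/768 = 17.2266.
SE(b₁) = √(MSE/Sₓₓ) = √(17.2266/6892.3) = 0.0499939.
df = n − 2 = 768.
t* = t_{0.05, 768} = 1.64684.
Margin = t* × SE = 1.64684 × 0.0499939 = 0.082332.
CI: -0.297 ± 0.082332 → (-0.3793, -0.2147).
With 90% confidence, each one-unit increase in driver age is associated with a change of between -0.3793 and -0.2147 $1000s in insurance claim amount.

(-0.3793, -0.2147)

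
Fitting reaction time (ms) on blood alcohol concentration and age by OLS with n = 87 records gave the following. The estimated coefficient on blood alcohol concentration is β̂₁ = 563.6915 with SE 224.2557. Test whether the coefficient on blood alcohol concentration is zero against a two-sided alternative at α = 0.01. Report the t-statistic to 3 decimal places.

t = 2.514

H₀: β₁ = 0 vs H₁: β₁ ≠ 0.
t = (β̂₁ − β₁⁰)/SE = 563.6915 / 224.2557 = 2.514.
df = n − k − 1 = 87 − 2 − 1 = 84.
Two-sided p ≈ 0.0139, which is ≥ 0.01, so fail to reject H₀.
The data do not give significant evidence of an association between blood alcohol concentration and reaction time, after adjusting for the other predictors.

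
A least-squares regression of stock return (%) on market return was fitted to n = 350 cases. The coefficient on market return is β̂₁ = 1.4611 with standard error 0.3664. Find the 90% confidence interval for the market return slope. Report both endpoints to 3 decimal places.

(0.857, 2.065)

df = n − 2 = 350 − 2 = 348.
t* = t_{0.05, 348} = 1.649244.
Margin = t* × SE = 1.649244 × 0.3664 = 0.60428.
CI: 1.4611 ± 0.60428 → (0.857, 2.065).
With 90% confidence, each one-unit increase in market return is associated with a change of between 0.857 and 2.065 % in stock return.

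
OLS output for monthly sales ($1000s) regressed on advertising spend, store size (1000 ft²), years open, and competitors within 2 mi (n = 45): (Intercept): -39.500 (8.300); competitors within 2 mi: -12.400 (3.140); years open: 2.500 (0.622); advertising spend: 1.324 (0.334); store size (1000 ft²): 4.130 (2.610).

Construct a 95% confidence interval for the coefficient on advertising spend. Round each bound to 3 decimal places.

Read off: b = 1.324, SE = 0.334 for advertising spend.
df = n − k − 1 = 45 − 4 − 1 = 40.
t* = t_{0.025, 40} = 2.021075.
Margin = t* × SE = 2.021075 × 0.334 = 0.67504.
CI: 1.324 ± 0.67504 → (0.649, 1.999).

(0.649, 1.999)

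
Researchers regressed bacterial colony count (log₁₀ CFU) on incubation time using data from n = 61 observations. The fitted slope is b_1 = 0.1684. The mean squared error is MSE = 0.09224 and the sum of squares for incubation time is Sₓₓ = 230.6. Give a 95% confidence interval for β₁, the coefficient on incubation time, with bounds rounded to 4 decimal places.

(0.1284, 0.2084)

SE(b_1) = √(MSE/Sₓₓ) = √(0.09224/230.6) = 0.02.
df = n − 2 = 59.
t* = t_{0.025, 59} = 2.000995.
Margin = t* × SE = 2.000995 × 0.02 = 0.040020.
CI: 0.1684 ± 0.040020 → (0.1284, 0.2084).
With 95% confidence, each one-unit increase in incubation time is associated with a change of between 0.1284 and 0.2084 log₁₀ CFU in bacterial colony count.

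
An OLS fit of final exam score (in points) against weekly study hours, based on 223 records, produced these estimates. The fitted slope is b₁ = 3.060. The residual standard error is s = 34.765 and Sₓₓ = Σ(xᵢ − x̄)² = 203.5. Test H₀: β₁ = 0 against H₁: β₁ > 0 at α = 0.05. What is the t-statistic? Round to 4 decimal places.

SE(b₁) = s/√Sₓₓ = 34.765/√203.5 = 2.43703.
t = 3.060 / 2.43703 = 1.2556.
df = n − 2 = 221.
One-sided p ≈ 0.1053, which is ≥ 0.05, so fail to reject H₀.
The data do not give significant evidence that the true slope on weekly study hours is positive.

t = 1.2556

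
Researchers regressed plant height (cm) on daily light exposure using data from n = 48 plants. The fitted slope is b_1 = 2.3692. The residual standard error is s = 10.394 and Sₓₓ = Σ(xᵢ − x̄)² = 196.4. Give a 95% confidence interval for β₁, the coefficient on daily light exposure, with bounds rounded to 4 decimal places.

SE(b_1) = s/√Sₓₓ = 10.394/√196.4 = 0.741672.
df = n − 2 = 46.
t* = t_{0.025, 46} = 2.012896.
Margin = t* × SE = 2.012896 × 0.741672 = 1.492909.
CI: 2.3692 ± 1.492909 → (0.8763, 3.8621).
With 95% confidence, each one-unit increase in daily light exposure is associated with a change of between 0.8763 and 3.8621 cm in plant height.

(0.8763, 3.8621)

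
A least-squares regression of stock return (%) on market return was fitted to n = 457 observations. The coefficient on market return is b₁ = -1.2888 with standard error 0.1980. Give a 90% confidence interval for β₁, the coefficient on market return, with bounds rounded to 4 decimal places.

df = n − 2 = 457 − 2 = 455.
t* = t_{0.05, 455} = 1.648209.
Margin = t* × SE = 1.648209 × 0.1980 = 0.326345.
CI: -1.2888 ± 0.326345 → (-1.6151, -0.9625).
With 90% confidence, each one-unit increase in market return is associated with a change of between -1.6151 and -0.9625 % in stock return.

(-1.6151, -0.9625)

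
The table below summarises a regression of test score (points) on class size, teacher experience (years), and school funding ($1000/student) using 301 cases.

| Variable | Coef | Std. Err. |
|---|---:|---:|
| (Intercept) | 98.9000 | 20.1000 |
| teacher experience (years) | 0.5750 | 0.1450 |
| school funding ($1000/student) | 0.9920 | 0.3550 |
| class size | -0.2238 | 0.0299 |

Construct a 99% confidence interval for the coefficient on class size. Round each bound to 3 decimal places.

Read off: b = -0.2238, SE = 0.0299 for class size.
df = n − k − 1 = 301 − 3 − 1 = 297.
t* = t_{0.005, 297} = 2.592484.
Margin = t* × SE = 2.592484 × 0.0299 = 0.07752.
CI: -0.2238 ± 0.07752 → (-0.301, -0.146).

(-0.301, -0.146)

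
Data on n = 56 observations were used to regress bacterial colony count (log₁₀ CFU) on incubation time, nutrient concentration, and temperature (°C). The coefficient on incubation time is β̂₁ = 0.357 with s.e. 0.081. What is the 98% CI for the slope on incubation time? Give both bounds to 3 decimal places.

df = n − k − 1 = 56 − 3 − 1 = 52.
t* = t_{0.01, 52} = 2.400225.
Margin = t* × SE = 2.400225 × 0.081 = 0.19442.
CI: 0.357 ± 0.19442 → (0.163, 0.551).
With 98% confidence, each one-unit increase in incubation time is associated with a change of between 0.163 and 0.551 log₁₀ CFU in bacterial colony count, holding the other predictors fixed.

(0.163, 0.551)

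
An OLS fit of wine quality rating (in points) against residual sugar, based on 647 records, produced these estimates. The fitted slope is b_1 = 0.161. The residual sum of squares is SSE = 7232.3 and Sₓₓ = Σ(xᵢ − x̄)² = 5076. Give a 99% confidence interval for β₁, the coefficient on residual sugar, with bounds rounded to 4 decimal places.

MSE = SSE/(n − 2) = 7232.3/645 = 11.2129.
SE(b_1) = √(MSE/Sₓₓ) = √(11.2129/5076) = 0.047.
df = n − 2 = 645.
t* = t_{0.005, 645} = 2.583473.
Margin = t* × SE = 2.583473 × 0.047 = 0.121423.
CI: 0.161 ± 0.121423 → (0.0396, 0.2824).
With 99% confidence, each one-unit increase in residual sugar is associated with a change of between 0.0396 and 0.2824 points in wine quality rating.

(0.0396, 0.2824)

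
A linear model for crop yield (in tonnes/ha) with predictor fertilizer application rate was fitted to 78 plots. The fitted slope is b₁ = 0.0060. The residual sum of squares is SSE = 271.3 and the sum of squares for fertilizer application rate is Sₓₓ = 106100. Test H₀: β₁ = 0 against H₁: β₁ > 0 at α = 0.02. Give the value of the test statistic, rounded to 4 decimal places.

t = 1.0344

MSE = SSE/(n − 2) = 271.3/76 = 3.56974.
SE(b₁) = √(MSE/Sₓₓ) = √(3.56974/106100) = 0.00580043.
t = 0.0060 / 0.00580043 = 1.0344.
df = n − 2 = 76.
One-sided p ≈ 0.1521, which is ≥ 0.02, so fail to reject H₀.
The data do not give significant evidence that the true slope on fertilizer application rate is positive.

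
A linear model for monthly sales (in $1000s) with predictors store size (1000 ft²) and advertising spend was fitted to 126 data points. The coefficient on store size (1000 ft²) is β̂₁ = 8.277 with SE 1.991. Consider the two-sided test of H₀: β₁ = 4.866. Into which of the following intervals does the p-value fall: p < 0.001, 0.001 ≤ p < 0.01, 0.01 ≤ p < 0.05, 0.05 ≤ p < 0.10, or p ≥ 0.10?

0.05 ≤ p < 0.10

t = (8.277 − 4.866) / 1.991 = 1.713.
df = n − k − 1 = 126 − 2 − 1 = 123.
Two-sided p = 2·P(T_{123} > |t|) ≈ 0.0892.
So 0.05 ≤ p < 0.10.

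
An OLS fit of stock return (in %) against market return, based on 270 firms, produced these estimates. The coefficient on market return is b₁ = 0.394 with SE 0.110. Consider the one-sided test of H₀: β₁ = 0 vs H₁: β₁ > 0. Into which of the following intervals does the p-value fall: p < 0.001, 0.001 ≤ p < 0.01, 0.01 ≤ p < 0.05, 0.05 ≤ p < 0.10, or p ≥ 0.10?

t = 0.394 / 0.110 = 3.582.
df = n − 2 = 270 − 2 = 268.
One-sided p = P(T_{268} > t) ≈ 0.0002.
So p < 0.001.

p < 0.001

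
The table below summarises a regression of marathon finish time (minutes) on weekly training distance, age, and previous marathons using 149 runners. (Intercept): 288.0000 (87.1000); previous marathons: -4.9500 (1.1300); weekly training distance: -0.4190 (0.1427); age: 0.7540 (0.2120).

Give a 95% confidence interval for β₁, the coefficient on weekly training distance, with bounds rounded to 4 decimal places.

(-0.7010, -0.1370)

Read off: b = -0.4190, SE = 0.1427 for weekly training distance.
df = n − k − 1 = 149 − 3 − 1 = 145.
t* = t_{0.025, 145} = 1.97646.
Margin = t* × SE = 1.97646 × 0.1427 = 0.282041.
CI: -0.4190 ± 0.282041 → (-0.7010, -0.1370).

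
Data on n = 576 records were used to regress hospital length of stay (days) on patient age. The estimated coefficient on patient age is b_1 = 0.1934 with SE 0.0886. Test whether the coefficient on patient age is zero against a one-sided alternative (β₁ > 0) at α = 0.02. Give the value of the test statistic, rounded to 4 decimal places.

H₀: β₁ = 0 vs H₁: β₁ > 0.
t = (b_1 − β₁⁰)/SE = 0.1934 / 0.0886 = 2.1828.
df = n − 2 = 576 − 2 = 574.
One-sided p ≈ 0.0147, which is < 0.02, so reject H₀.
There is evidence that the true slope on patient age is positive.

t = 2.1828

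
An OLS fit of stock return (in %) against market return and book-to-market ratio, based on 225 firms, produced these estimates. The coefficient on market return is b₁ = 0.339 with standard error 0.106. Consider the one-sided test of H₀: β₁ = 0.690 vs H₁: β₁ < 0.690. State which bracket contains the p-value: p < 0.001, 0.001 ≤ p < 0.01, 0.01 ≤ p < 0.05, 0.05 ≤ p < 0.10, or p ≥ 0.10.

p < 0.001

t = (0.339 − 0.690) / 0.106 = -3.311.
df = n − k − 1 = 225 − 2 − 1 = 222.
One-sided p = P(T_{222} < t) ≈ 0.0005.
So p < 0.001.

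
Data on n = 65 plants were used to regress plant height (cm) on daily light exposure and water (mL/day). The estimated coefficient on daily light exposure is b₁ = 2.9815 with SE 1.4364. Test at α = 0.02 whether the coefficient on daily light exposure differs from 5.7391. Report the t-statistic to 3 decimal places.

t = -1.920

H₀: β₁ = 5.7391 vs H₁: β₁ ≠ 5.7391.
t = (b₁ − β₁⁰)/SE = (2.9815 − 5.7391) / 1.4364 = -1.920.
df = n − k − 1 = 65 − 2 − 1 = 62.
Two-sided p ≈ 0.0595, which is ≥ 0.02, so fail to reject H₀.
The data are consistent with a true slope of 5.7391 cm per unit of daily light exposure, holding the other predictors fixed.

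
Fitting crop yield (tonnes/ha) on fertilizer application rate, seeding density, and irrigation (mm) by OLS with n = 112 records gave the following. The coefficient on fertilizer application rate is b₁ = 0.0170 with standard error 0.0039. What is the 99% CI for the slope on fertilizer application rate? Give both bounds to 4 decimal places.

df = n − k − 1 = 112 − 3 − 1 = 108.
t* = t_{0.005, 108} = 2.62212.
Margin = t* × SE = 2.62212 × 0.0039 = 0.010226.
CI: 0.0170 ± 0.010226 → (0.0068, 0.0272).
With 99% confidence, each one-unit increase in fertilizer application rate is associated with a change of between 0.0068 and 0.0272 tonnes/ha in crop yield, holding the other predictors fixed.

(0.0068, 0.0272)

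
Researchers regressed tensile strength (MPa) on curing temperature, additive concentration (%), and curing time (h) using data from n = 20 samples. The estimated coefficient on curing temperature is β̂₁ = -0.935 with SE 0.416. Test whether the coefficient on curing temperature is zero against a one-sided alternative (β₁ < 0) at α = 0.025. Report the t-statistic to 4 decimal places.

H₀: β₁ = 0 vs H₁: β₁ < 0.
t = (β̂₁ − β₁⁰)/SE = -0.935 / 0.416 = -2.2476.
df = n − k − 1 = 20 − 3 − 1 = 16.
One-sided p ≈ 0.0195, which is < 0.025, so reject H₀.
There is evidence that the true slope on curing temperature is negative, holding the other predictors fixed.

t = -2.2476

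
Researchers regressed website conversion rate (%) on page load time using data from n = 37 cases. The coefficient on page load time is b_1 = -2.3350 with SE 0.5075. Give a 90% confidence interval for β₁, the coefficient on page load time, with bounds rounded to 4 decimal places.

(-3.1925, -1.4775)

df = n − 2 = 37 − 2 = 35.
t* = t_{0.05, 35} = 1.689572.
Margin = t* × SE = 1.689572 × 0.5075 = 0.857458.
CI: -2.3350 ± 0.857458 → (-3.1925, -1.4775).
With 90% confidence, each one-unit increase in page load time is associated with a change of between -3.1925 and -1.4775 % in website conversion rate.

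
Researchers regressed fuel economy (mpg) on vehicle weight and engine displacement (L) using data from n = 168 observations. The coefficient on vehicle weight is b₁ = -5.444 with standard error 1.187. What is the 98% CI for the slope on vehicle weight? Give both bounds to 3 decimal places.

(-8.232, -2.656)

df = n − k − 1 = 168 − 2 − 1 = 165.
t* = t_{0.01, 165} = 2.34916.
Margin = t* × SE = 2.34916 × 1.187 = 2.78845.
CI: -5.444 ± 2.78845 → (-8.232, -2.656).
With 98% confidence, each one-unit increase in vehicle weight is associated with a change of between -8.232 and -2.656 mpg in fuel economy, holding the other predictors fixed.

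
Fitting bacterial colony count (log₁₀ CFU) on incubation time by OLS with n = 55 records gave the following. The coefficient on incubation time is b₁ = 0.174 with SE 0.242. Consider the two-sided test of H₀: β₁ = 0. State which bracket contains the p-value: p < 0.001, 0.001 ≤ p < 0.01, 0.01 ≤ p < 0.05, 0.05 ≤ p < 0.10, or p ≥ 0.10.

t = 0.174 / 0.242 = 0.719.
df = n − 2 = 55 − 2 = 53.
Two-sided p = 2·P(T_{53} > |t|) ≈ 0.4753.
So p ≥ 0.10.

p ≥ 0.10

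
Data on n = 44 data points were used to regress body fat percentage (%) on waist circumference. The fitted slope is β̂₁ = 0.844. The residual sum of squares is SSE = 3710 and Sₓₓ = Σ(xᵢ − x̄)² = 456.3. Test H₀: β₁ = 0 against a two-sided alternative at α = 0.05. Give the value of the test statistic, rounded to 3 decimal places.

MSE = SSE/(n − 2) = 3710/42 = 88.3333.
SE(β̂₁) = √(MSE/Sₓₓ) = √(88.3333/456.3) = 0.439984.
t = 0.844 / 0.439984 = 1.918.
df = n − 2 = 42.
Two-sided p ≈ 0.0619, which is ≥ 0.05, so fail to reject H₀.
The data do not give significant evidence of an association between waist circumference and body fat percentage.

t = 1.918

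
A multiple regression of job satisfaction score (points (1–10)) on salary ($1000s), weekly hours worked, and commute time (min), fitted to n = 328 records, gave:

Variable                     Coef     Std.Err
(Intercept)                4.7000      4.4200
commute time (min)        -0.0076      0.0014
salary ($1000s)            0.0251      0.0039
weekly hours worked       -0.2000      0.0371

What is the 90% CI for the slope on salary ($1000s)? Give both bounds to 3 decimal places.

Read off: b = 0.0251, SE = 0.0039 for salary ($1000s).
df = n − k − 1 = 328 − 3 − 1 = 324.
t* = t_{0.05, 324} = 1.64957.
Margin = t* × SE = 1.64957 × 0.0039 = 0.00643.
CI: 0.0251 ± 0.00643 → (0.019, 0.032).

(0.019, 0.032)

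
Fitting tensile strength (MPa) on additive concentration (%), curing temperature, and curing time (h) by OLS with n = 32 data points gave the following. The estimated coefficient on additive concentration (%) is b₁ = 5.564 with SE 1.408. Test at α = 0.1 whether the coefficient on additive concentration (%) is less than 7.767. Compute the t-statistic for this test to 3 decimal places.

H₀: β₁ = 7.767 vs H₁: β₁ < 7.767.
t = (b₁ − β₁⁰)/SE = (5.564 − 7.767) / 1.408 = -1.565.
df = n − k − 1 = 32 − 3 − 1 = 28.
One-sided p ≈ 0.0645, which is < 0.1, so reject H₀.
There is evidence that the true slope on additive concentration (%) is below 7.767 MPa per unit, holding the other predictors fixed.

t = -1.565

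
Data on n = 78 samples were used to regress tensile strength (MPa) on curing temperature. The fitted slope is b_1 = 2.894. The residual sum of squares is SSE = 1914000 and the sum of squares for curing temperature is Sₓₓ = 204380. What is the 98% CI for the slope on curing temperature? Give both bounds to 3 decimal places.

(2.060, 3.728)

MSE = SSE/(n − 2) = 1914000/76 = 25184.2.
SE(b_1) = √(MSE/Sₓₓ) = √(25184.2/204380) = 0.351031.
df = n − 2 = 76.
t* = t_{0.01, 76} = 2.37642.
Margin = t* × SE = 2.37642 × 0.351031 = 0.83420.
CI: 2.894 ± 0.83420 → (2.060, 3.728).
With 98% confidence, each one-unit increase in curing temperature is associated with a change of between 2.060 and 3.728 MPa in tensile strength.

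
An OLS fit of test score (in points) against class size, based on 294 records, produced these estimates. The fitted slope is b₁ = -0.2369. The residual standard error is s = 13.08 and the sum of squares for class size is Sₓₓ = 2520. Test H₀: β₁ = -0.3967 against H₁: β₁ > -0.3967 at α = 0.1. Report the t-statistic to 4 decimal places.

t = 0.6133

SE(b₁) = s/√Sₓₓ = 13.08/√2520 = 0.26056.
t = (-0.2369 − (-0.3967)) / 0.26056 = 0.6133.
df = n − 2 = 292.
One-sided p ≈ 0.2701, which is ≥ 0.1, so fail to reject H₀.
The data do not give significant evidence that the true slope on class size exceeds -0.3967 points per unit.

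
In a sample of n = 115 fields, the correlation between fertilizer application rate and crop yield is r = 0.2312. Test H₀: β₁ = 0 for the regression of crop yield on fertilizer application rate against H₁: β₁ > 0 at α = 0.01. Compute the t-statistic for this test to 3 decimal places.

t = r·√(n − 2)/√(1 − r²) = 0.2312·√113/√0.946547 = 2.526.
df = n − 2 = 113.
One-sided p ≈ 0.0065, which is < 0.01, so reject H₀.
There is evidence of a linear association between fertilizer application rate and crop yield.

t = 2.526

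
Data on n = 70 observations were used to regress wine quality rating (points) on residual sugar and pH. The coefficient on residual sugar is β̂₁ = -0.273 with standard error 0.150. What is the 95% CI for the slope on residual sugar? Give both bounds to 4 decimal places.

(-0.5724, 0.0264)

df = n − k − 1 = 70 − 2 − 1 = 67.
t* = t_{0.025, 67} = 1.996008.
Margin = t* × SE = 1.996008 × 0.150 = 0.299401.
CI: -0.273 ± 0.299401 → (-0.5724, 0.0264).
With 95% confidence, each one-unit increase in residual sugar is associated with a change of between -0.5724 and 0.0264 points in wine quality rating, holding the other predictors fixed.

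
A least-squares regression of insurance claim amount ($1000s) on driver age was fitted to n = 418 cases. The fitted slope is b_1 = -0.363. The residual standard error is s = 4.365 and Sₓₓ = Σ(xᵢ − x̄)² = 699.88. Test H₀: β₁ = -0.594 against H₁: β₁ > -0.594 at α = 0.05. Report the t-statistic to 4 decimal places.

SE(b_1) = s/√Sₓₓ = 4.365/√699.88 = 0.164996.
t = (-0.363 − (-0.594)) / 0.164996 = 1.4000.
df = n − 2 = 416.
One-sided p ≈ 0.0811, which is ≥ 0.05, so fail to reject H₀.
The data do not give significant evidence that the true slope on driver age exceeds -0.594 $1000s per unit.

t = 1.4000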